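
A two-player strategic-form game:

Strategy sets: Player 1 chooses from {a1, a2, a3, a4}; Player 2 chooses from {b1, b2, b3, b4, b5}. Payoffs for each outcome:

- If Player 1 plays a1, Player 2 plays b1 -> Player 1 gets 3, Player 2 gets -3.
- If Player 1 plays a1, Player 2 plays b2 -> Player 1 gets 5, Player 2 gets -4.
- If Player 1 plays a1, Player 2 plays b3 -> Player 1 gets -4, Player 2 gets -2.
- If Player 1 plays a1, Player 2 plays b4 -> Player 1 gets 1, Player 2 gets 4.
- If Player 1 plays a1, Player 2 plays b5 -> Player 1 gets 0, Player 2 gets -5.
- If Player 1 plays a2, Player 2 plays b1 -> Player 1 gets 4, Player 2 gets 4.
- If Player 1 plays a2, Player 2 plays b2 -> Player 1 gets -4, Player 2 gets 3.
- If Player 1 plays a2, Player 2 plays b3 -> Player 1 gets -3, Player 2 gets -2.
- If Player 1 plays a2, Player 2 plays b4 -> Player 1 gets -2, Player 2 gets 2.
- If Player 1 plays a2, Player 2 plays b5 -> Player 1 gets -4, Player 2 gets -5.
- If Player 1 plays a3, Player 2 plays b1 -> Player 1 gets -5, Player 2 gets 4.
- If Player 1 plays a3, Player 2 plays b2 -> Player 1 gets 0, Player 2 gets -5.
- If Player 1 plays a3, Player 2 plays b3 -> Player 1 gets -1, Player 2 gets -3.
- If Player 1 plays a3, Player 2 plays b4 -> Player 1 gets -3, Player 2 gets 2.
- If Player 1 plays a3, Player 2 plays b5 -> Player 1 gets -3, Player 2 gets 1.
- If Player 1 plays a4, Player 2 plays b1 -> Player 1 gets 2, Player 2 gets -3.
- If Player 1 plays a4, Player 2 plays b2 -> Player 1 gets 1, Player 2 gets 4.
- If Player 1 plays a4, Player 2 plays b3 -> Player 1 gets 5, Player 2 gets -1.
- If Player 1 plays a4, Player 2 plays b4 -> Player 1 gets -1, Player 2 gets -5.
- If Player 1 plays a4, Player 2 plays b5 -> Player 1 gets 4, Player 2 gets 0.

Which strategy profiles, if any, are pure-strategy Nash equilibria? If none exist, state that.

Player 1 against b1: payoffs 3, 4, -5, 2 → best response a2.
Player 1 against b2: payoffs 5, -4, 0, 1 → best response a1.
Player 1 against b3: payoffs -4, -3, -1, 5 → best response a4.
Player 1 against b4: payoffs 1, -2, -3, -1 → best response a1.
Player 1 against b5: payoffs 0, -4, -3, 4 → best response a4.
Player 2 against a1: payoffs -3, -4, -2, 4, -5 → best response b4.
Player 2 against a2: payoffs 4, 3, -2, 2, -5 → best response b1.
Player 2 against a3: payoffs 4, -5, -3, 2, 1 → best response b1.
Player 2 against a4: payoffs -3, 4, -1, -5, 0 → best response b2.
Mutual best responses: (a1, b4); (a2, b1).

The pure Nash equilibria are (a1, b4) and (a2, b1).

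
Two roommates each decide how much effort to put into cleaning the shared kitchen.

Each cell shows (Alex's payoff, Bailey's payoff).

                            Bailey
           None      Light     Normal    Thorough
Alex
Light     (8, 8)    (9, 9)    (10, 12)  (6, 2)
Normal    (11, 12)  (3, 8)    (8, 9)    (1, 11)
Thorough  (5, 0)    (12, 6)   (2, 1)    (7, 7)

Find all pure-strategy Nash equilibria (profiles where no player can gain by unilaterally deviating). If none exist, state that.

Mark each player's best response to every combination of opponents' strategies; a profile where every player is best-responding is a pure Nash equilibrium.
Alex against None: payoffs 8, 11, 5 → best response Normal.
Alex against Light: payoffs 9, 3, 12 → best response Thorough.
Alex against Normal: payoffs 10, 8, 2 → best response Light.
Alex against Thorough: payoffs 6, 1, 7 → best response Thorough.
Bailey against Light: payoffs 8, 9, 12, 2 → best response Normal.
Bailey against Normal: payoffs 12, 8, 9, 11 → best response None.
Bailey against Thorough: payoffs 0, 6, 1, 7 → best response Thorough.
Mutual best responses: (Light, Normal); (Normal, None); (Thorough, Thorough).

Pure-strategy Nash equilibria: (Light, Normal); (Normal, None); (Thorough, Thorough)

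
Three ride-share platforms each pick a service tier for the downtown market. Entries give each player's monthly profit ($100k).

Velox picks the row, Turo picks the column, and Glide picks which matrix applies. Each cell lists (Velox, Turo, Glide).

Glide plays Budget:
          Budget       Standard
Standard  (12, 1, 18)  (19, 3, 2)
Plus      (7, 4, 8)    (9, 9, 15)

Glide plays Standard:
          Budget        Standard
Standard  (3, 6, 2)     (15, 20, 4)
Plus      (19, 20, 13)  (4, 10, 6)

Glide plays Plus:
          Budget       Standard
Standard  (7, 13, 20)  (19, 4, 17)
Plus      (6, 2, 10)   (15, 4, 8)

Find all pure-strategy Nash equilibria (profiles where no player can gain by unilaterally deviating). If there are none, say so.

Pure-strategy Nash equilibria: (Standard, Budget, Plus) and (Plus, Budget, Standard)

(Standard, Budget, Budget): Turo can switch to Standard (1 → 3). Not NE.
(Standard, Budget, Standard): Velox can switch to Plus (3 → 19). Not NE.
(Standard, Budget, Plus): Velox gets 7, best alternative 6; Turo gets 13, best alternative 4; Glide gets 20, best alternative 18. No profitable deviation — NE.
(Standard, Standard, Budget): Glide can switch to Standard (2 → 4). Not NE.
(Standard, Standard, Standard): Glide can switch to Plus (4 → 17). Not NE.
(Standard, Standard, Plus): Turo can switch to Budget (4 → 13). Not NE.
(Plus, Budget, Budget): Velox can switch to Standard (7 → 12). Not NE.
(Plus, Budget, Standard): Velox gets 19, best alternative 3; Turo gets 20, best alternative 10; Glide gets 13, best alternative 10. No profitable deviation — NE.
(The remaining 4 profiles each have a profitable deviation by the same check.)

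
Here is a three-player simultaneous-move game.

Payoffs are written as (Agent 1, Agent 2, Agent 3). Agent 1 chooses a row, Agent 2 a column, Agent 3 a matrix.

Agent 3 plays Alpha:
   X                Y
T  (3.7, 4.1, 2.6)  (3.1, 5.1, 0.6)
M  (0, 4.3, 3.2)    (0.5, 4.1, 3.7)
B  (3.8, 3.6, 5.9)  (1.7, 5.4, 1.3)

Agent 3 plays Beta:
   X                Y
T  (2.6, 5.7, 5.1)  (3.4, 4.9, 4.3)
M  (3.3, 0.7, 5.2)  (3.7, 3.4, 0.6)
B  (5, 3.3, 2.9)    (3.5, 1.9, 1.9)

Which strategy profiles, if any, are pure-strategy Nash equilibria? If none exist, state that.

none

Agent 1 against (X, Alpha): payoffs 3.7, 0, 3.8 → best response B.
Agent 1 against (X, Beta): payoffs 2.6, 3.3, 5 → best response B.
Agent 1 against (Y, Alpha): payoffs 3.1, 0.5, 1.7 → best response T.
Agent 1 against (Y, Beta): payoffs 3.4, 3.7, 3.5 → best response M.
Agent 2 against (T, Alpha): payoffs 4.1, 5.1 → best response Y.
Agent 2 against (T, Beta): payoffs 5.7, 4.9 → best response X.
Agent 2 against (M, Alpha): payoffs 4.3, 4.1 → best response X.
Agent 2 against (M, Beta): payoffs 0.7, 3.4 → best response Y.
Agent 2 against (B, Alpha): payoffs 3.6, 5.4 → best response Y.
Agent 2 against (B, Beta): payoffs 3.3, 1.9 → best response X.
Agent 3 against (T, X): payoffs 2.6, 5.1 → best response Beta.
Agent 3 against (T, Y): payoffs 0.6, 4.3 → best response Beta.
Agent 3 against (M, X): payoffs 3.2, 5.2 → best response Beta.
Agent 3 against (M, Y): payoffs 3.7, 0.6 → best response Alpha.
Agent 3 against (B, X): payoffs 5.9, 2.9 → best response Alpha.
Agent 3 against (B, Y): payoffs 1.3, 1.9 → best response Beta.
No profile is a mutual best response for all players.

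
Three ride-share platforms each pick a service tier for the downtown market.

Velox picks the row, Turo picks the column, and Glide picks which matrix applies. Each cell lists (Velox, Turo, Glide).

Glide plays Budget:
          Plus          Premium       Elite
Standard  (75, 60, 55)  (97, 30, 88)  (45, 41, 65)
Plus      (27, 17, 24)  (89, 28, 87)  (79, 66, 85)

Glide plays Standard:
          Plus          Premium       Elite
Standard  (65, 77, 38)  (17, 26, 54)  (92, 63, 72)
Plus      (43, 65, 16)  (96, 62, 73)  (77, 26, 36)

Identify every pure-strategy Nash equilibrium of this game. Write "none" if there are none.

(Standard, Plus, Budget): Velox gets 75, best alternative 27; Turo gets 60, best alternative 41; Glide gets 55, best alternative 38. No profitable deviation — NE.
(Standard, Plus, Standard): Glide can switch to Budget (38 → 55). Not NE.
(Standard, Premium, Budget): Turo can switch to Plus (30 → 60). Not NE.
(Standard, Premium, Standard): Velox can switch to Plus (17 → 96). Not NE.
(Standard, Elite, Budget): Velox can switch to Plus (45 → 79). Not NE.
(Standard, Elite, Standard): Turo can switch to Plus (63 → 77). Not NE.
(Plus, Plus, Budget): Velox can switch to Standard (27 → 75). Not NE.
(Plus, Plus, Standard): Velox can switch to Standard (43 → 65). Not NE.
(Plus, Premium, Budget): Velox can switch to Standard (89 → 97). Not NE.
(Plus, Elite, Budget): Velox gets 79, best alternative 45; Turo gets 66, best alternative 28; Glide gets 85, best alternative 36. No profitable deviation — NE.
(The remaining 2 profiles each have a profitable deviation by the same check.)

(Standard, Plus, Budget) and (Plus, Elite, Budget)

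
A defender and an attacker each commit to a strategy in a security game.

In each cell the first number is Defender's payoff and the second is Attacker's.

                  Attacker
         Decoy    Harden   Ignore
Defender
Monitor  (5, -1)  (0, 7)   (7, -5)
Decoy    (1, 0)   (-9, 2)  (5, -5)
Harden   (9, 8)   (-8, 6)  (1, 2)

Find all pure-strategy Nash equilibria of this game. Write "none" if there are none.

For each player, find the best response to each opponent profile; mutual best responses are the pure NE.
Defender against Decoy: payoffs 5, 1, 9 → best response Harden.
Defender against Harden: payoffs 0, -9, -8 → best response Monitor.
Defender against Ignore: payoffs 7, 5, 1 → best response Monitor.
Attacker against Monitor: payoffs -1, 7, -5 → best response Harden.
Attacker against Decoy: payoffs 0, 2, -5 → best response Harden.
Attacker against Harden: payoffs 8, 6, 2 → best response Decoy.
Mutual best responses: (Monitor, Harden); (Harden, Decoy).

Pure-strategy Nash equilibria: (Monitor, Harden); (Harden, Decoy)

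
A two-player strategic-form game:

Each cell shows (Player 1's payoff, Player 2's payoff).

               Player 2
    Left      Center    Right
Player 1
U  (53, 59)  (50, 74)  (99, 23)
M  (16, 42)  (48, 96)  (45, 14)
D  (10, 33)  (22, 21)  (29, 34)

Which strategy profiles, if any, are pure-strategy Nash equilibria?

Player 1 against Left: payoffs 53, 16, 10 → best response U.
Player 1 against Center: payoffs 50, 48, 22 → best response U.
Player 1 against Right: payoffs 99, 45, 29 → best response U.
Player 2 against U: payoffs 59, 74, 23 → best response Center.
Player 2 against M: payoffs 42, 96, 14 → best response Center.
Player 2 against D: payoffs 33, 21, 34 → best response Right.
Mutual best responses: (U, Center).

The unique pure-strategy Nash equilibrium is (U, Center).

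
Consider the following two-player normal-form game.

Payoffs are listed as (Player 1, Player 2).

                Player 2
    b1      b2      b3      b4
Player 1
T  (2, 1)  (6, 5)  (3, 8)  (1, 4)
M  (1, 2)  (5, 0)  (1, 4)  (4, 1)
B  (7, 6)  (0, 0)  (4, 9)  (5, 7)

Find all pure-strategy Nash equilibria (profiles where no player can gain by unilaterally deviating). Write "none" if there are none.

(T, b1): Player 1 can switch to B (2 → 7). Not NE.
(T, b2): Player 2 can switch to b3 (5 → 8). Not NE.
(T, b3): Player 1 can switch to B (3 → 4). Not NE.
(T, b4): Player 1 can switch to M (1 → 4). Not NE.
(M, b1): Player 1 can switch to T (1 → 2). Not NE.
(M, b2): Player 1 can switch to T (5 → 6). Not NE.
(B, b3): Player 1 gets 4, best alternative 3; Player 2 gets 9, best alternative 7. No profitable deviation — NE.
(The remaining 5 profiles each have a profitable deviation by the same check.)

(B, b3)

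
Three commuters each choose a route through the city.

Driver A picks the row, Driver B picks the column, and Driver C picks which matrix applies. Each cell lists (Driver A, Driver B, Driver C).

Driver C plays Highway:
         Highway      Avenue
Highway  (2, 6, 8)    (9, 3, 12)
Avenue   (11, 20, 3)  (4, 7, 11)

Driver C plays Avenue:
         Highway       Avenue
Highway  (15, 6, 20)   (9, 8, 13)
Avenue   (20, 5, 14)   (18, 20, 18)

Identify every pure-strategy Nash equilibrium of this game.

Pure NE: (Avenue, Avenue, Avenue)

For each player, find the best response to each opponent profile; mutual best responses are the pure NE.
Driver A against (Highway, Highway): payoffs 2, 11 → best response Avenue.
Driver A against (Highway, Avenue): payoffs 15, 20 → best response Avenue.
Driver A against (Avenue, Highway): payoffs 9, 4 → best response Highway.
Driver A against (Avenue, Avenue): payoffs 9, 18 → best response Avenue.
Driver B against (Highway, Highway): payoffs 6, 3 → best response Highway.
Driver B against (Highway, Avenue): payoffs 6, 8 → best response Avenue.
Driver B against (Avenue, Highway): payoffs 20, 7 → best response Highway.
Driver B against (Avenue, Avenue): payoffs 5, 20 → best response Avenue.
Driver C against (Highway, Highway): payoffs 8, 20 → best response Avenue.
Driver C against (Highway, Avenue): payoffs 12, 13 → best response Avenue.
Driver C against (Avenue, Highway): payoffs 3, 14 → best response Avenue.
Driver C against (Avenue, Avenue): payoffs 11, 18 → best response Avenue.
Mutual best responses: (Avenue, Avenue, Avenue).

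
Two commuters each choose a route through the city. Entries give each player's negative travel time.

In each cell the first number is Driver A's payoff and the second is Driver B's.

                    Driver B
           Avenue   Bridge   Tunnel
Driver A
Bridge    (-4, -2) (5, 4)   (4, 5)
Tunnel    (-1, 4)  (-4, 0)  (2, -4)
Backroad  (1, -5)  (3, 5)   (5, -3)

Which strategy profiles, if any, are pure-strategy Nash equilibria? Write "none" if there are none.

Driver A against Avenue: payoffs -4, -1, 1 → best response Backroad.
Driver A against Bridge: payoffs 5, -4, 3 → best response Bridge.
Driver A against Tunnel: payoffs 4, 2, 5 → best response Backroad.
Driver B against Bridge: payoffs -2, 4, 5 → best response Tunnel.
Driver B against Tunnel: payoffs 4, 0, -4 → best response Avenue.
Driver B against Backroad: payoffs -5, 5, -3 → best response Bridge.
No profile is a mutual best response for all players.

none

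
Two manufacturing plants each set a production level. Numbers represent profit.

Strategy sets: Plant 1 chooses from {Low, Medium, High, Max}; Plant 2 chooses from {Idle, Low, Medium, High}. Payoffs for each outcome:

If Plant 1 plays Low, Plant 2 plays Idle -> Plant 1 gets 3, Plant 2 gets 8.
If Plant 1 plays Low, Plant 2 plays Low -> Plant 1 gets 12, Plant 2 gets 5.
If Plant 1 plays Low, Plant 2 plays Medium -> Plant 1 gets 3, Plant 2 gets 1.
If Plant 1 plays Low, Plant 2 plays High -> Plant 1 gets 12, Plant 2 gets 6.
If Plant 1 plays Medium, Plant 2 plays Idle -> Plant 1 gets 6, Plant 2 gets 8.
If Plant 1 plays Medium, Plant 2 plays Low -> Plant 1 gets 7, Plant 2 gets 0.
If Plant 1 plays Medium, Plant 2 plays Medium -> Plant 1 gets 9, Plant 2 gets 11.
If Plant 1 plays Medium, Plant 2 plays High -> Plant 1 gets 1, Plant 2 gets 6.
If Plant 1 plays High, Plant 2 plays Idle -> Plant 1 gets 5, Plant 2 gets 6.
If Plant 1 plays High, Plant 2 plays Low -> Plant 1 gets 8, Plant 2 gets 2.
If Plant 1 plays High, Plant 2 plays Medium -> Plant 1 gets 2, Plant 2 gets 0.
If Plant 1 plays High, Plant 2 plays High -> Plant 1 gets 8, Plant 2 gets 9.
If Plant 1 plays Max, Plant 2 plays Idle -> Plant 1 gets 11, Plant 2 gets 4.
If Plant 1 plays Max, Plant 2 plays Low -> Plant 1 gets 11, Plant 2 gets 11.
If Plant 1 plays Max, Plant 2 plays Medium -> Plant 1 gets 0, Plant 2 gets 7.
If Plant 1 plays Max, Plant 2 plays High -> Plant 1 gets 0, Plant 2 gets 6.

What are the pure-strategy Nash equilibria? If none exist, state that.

The unique pure-strategy Nash equilibrium is (Medium, Medium).

Mark each player's best response to every combination of opponents' strategies; a profile where every player is best-responding is a pure Nash equilibrium.
Plant 1 against Idle: payoffs 3, 6, 5, 11 → best response Max.
Plant 1 against Low: payoffs 12, 7, 8, 11 → best response Low.
Plant 1 against Medium: payoffs 3, 9, 2, 0 → best response Medium.
Plant 1 against High: payoffs 12, 1, 8, 0 → best response Low.
Plant 2 against Low: payoffs 8, 5, 1, 6 → best response Idle.
Plant 2 against Medium: payoffs 8, 0, 11, 6 → best response Medium.
Plant 2 against High: payoffs 6, 2, 0, 9 → best response High.
Plant 2 against Max: payoffs 4, 11, 7, 6 → best response Low.
Mutual best responses: (Medium, Medium).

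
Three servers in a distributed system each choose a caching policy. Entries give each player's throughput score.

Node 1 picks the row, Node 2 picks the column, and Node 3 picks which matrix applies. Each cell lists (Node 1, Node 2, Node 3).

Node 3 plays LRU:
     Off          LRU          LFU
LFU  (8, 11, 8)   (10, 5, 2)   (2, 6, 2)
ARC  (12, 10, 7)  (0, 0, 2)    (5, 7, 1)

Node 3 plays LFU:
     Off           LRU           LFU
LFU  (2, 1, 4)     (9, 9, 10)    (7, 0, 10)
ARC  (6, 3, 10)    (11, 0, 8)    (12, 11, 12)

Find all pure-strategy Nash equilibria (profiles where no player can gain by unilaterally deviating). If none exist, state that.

Check each profile: it is a Nash equilibrium iff no player can strictly gain by switching unilaterally.
(LFU, Off, LRU): Node 1 can switch to ARC (8 → 12). Not NE.
(LFU, Off, LFU): Node 1 can switch to ARC (2 → 6). Not NE.
(LFU, LRU, LRU): Node 2 can switch to Off (5 → 11). Not NE.
(LFU, LRU, LFU): Node 1 can switch to ARC (9 → 11). Not NE.
(LFU, LFU, LRU): Node 1 can switch to ARC (2 → 5). Not NE.
(LFU, LFU, LFU): Node 1 can switch to ARC (7 → 12). Not NE.
(ARC, Off, LRU): Node 3 can switch to LFU (7 → 10). Not NE.
(ARC, Off, LFU): Node 2 can switch to LFU (3 → 11). Not NE.
(ARC, LRU, LRU): Node 1 can switch to LFU (0 → 10). Not NE.
(ARC, LRU, LFU): Node 2 can switch to Off (0 → 3). Not NE.
(ARC, LFU, LFU): Node 1 gets 12, best alternative 7; Node 2 gets 11, best alternative 3; Node 3 gets 12, best alternative 1. No profitable deviation — NE.
(The remaining 1 profile has a profitable deviation by the same check.)

Pure NE: (ARC, LFU, LFU)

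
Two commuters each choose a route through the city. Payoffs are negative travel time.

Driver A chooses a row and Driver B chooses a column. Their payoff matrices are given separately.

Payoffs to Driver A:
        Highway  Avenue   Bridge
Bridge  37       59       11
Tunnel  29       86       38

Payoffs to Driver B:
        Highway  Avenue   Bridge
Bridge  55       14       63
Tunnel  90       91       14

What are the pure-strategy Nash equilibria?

Driver A against Highway: payoffs 37, 29 → best response Bridge.
Driver A against Avenue: payoffs 59, 86 → best response Tunnel.
Driver A against Bridge: payoffs 11, 38 → best response Tunnel.
Driver B against Bridge: payoffs 55, 14, 63 → best response Bridge.
Driver B against Tunnel: payoffs 90, 91, 14 → best response Avenue.
Mutual best responses: (Tunnel, Avenue).

The unique pure-strategy Nash equilibrium is (Tunnel, Avenue).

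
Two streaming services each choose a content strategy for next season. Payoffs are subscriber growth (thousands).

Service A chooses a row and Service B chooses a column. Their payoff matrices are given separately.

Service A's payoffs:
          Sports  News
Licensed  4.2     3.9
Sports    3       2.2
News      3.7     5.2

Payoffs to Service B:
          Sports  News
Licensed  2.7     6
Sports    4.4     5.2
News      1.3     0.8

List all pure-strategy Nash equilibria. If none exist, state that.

(Licensed, Sports): Service B can switch to News (2.7 → 6). Not NE.
(Licensed, News): Service A can switch to News (3.9 → 5.2). Not NE.
(Sports, Sports): Service A can switch to Licensed (3 → 4.2). Not NE.
(Sports, News): Service A can switch to Licensed (2.2 → 3.9). Not NE.
(News, Sports): Service A can switch to Licensed (3.7 → 4.2). Not NE.
(News, News): Service B can switch to Sports (0.8 → 1.3). Not NE.

This game has no pure Nash equilibrium.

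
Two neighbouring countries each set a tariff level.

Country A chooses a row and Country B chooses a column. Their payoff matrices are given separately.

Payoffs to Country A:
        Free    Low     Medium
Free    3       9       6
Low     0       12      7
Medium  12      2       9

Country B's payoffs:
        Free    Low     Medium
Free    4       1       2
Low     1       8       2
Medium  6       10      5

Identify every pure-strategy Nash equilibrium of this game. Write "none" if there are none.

For each strategy profile, look for a profitable unilateral deviation.
(Free, Free): Country A can switch to Medium (3 → 12). Not NE.
(Free, Low): Country A can switch to Low (9 → 12). Not NE.
(Free, Medium): Country A can switch to Low (6 → 7). Not NE.
(Low, Free): Country A can switch to Free (0 → 3). Not NE.
(Low, Low): Country A gets 12, best alternative 9; Country B gets 8, best alternative 2. No profitable deviation — NE.
(Low, Medium): Country A can switch to Medium (7 → 9). Not NE.
(Medium, Free): Country B can switch to Low (6 → 10). Not NE.
(The remaining 2 profiles each have a profitable deviation by the same check.)

Pure NE: (Low, Low)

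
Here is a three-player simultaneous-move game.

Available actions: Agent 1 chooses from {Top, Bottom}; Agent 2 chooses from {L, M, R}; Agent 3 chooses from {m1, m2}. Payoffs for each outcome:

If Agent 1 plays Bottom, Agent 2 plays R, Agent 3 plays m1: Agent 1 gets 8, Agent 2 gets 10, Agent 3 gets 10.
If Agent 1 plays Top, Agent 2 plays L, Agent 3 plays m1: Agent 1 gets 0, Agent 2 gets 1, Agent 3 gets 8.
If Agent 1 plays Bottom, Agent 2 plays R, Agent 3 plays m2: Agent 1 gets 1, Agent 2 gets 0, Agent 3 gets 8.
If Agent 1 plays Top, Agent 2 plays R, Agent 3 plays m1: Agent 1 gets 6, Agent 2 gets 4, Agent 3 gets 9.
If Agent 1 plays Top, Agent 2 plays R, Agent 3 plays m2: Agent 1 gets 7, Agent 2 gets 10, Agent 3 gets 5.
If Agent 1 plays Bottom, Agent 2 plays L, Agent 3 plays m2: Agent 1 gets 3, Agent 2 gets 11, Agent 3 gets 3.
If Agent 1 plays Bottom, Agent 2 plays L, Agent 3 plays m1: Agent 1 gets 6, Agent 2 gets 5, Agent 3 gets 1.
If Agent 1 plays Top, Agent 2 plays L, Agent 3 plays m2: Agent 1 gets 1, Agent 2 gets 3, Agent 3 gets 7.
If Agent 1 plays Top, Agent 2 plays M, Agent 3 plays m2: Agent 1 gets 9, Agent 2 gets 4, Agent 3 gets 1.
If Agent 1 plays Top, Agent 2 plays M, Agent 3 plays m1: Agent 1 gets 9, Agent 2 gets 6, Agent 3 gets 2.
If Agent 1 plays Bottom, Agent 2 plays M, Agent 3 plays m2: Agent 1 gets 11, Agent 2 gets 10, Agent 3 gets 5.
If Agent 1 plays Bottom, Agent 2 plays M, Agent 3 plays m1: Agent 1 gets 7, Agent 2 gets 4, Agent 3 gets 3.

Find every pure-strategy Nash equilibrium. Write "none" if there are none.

Agent 1 against (L, m1): payoffs 0, 6 → best response Bottom.
Agent 1 against (L, m2): payoffs 1, 3 → best response Bottom.
Agent 1 against (M, m1): payoffs 9, 7 → best response Top.
Agent 1 against (M, m2): payoffs 9, 11 → best response Bottom.
Agent 1 against (R, m1): payoffs 6, 8 → best response Bottom.
Agent 1 against (R, m2): payoffs 7, 1 → best response Top.
Agent 2 against (Top, m1): payoffs 1, 6, 4 → best response M.
Agent 2 against (Top, m2): payoffs 3, 4, 10 → best response R.
Agent 2 against (Bottom, m1): payoffs 5, 4, 10 → best response R.
Agent 2 against (Bottom, m2): payoffs 11, 10, 0 → best response L.
Agent 3 against (Top, L): payoffs 8, 7 → best response m1.
Agent 3 against (Top, M): payoffs 2, 1 → best response m1.
Agent 3 against (Top, R): payoffs 9, 5 → best response m1.
Agent 3 against (Bottom, L): payoffs 1, 3 → best response m2.
Agent 3 against (Bottom, M): payoffs 3, 5 → best response m2.
Agent 3 against (Bottom, R): payoffs 10, 8 → best response m1.
Mutual best responses: (Top, M, m1); (Bottom, L, m2); (Bottom, R, m1).

Pure-strategy Nash equilibria: (Top, M, m1) and (Bottom, L, m2) and (Bottom, R, m1)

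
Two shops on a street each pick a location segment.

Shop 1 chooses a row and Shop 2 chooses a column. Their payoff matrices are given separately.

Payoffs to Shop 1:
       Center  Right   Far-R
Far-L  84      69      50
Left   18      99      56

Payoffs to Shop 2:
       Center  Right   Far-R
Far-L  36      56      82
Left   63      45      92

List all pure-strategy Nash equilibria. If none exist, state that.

The unique pure-strategy Nash equilibrium is (Left, Far-R).

For each strategy profile, look for a profitable unilateral deviation.
(Far-L, Center): Shop 2 can switch to Right (36 → 56). Not NE.
(Far-L, Right): Shop 1 can switch to Left (69 → 99). Not NE.
(Far-L, Far-R): Shop 1 can switch to Left (50 → 56). Not NE.
(Left, Center): Shop 1 can switch to Far-L (18 → 84). Not NE.
(Left, Right): Shop 2 can switch to Center (45 → 63). Not NE.
(Left, Far-R): Shop 1 gets 56, best alternative 50; Shop 2 gets 92, best alternative 63. No profitable deviation — NE.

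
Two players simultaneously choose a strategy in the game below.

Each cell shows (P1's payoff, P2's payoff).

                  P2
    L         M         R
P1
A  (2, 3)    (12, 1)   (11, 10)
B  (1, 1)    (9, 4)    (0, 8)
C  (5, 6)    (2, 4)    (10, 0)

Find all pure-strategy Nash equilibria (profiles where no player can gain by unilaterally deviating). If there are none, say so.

Pure-strategy Nash equilibria: (A, R) and (C, L)

P1 against L: payoffs 2, 1, 5 → best response C.
P1 against M: payoffs 12, 9, 2 → best response A.
P1 against R: payoffs 11, 0, 10 → best response A.
P2 against A: payoffs 3, 1, 10 → best response R.
P2 against B: payoffs 1, 4, 8 → best response R.
P2 against C: payoffs 6, 4, 0 → best response L.
Mutual best responses: (A, R); (C, L).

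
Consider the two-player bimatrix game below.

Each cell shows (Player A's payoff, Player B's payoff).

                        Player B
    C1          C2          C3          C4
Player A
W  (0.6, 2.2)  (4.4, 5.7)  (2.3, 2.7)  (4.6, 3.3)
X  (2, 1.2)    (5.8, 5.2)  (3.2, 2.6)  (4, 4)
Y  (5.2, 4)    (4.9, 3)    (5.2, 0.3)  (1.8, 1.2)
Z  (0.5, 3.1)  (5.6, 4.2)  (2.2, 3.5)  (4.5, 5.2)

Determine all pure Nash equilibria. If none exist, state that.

The pure Nash equilibria are (X, C2); (Y, C1).

(W, C1): Player A can switch to X (0.6 → 2). Not NE.
(W, C2): Player A can switch to X (4.4 → 5.8). Not NE.
(W, C3): Player A can switch to X (2.3 → 3.2). Not NE.
(W, C4): Player B can switch to C2 (3.3 → 5.7). Not NE.
(X, C1): Player A can switch to Y (2 → 5.2). Not NE.
(X, C2): Player A gets 5.8, best alternative 5.6; Player B gets 5.2, best alternative 4. No profitable deviation — NE.
(X, C3): Player A can switch to Y (3.2 → 5.2). Not NE.
(X, C4): Player A can switch to W (4 → 4.6). Not NE.
(Y, C1): Player A gets 5.2, best alternative 2; Player B gets 4, best alternative 3. No profitable deviation — NE.
(Y, C2): Player A can switch to X (4.9 → 5.8). Not NE.
(The remaining 6 profiles each have a profitable deviation by the same check.)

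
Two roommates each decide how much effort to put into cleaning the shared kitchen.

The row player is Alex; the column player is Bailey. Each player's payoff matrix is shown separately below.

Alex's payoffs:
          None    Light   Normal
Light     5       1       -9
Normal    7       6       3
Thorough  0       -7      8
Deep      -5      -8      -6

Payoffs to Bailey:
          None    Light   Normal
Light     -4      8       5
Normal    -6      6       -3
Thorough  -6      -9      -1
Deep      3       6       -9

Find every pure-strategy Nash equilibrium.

(Light, None): Alex can switch to Normal (5 → 7). Not NE.
(Light, Light): Alex can switch to Normal (1 → 6). Not NE.
(Light, Normal): Alex can switch to Normal (-9 → 3). Not NE.
(Normal, None): Bailey can switch to Light (-6 → 6). Not NE.
(Normal, Light): Alex gets 6, best alternative 1; Bailey gets 6, best alternative -3. No profitable deviation — NE.
(Normal, Normal): Alex can switch to Thorough (3 → 8). Not NE.
(Thorough, None): Alex can switch to Light (0 → 5). Not NE.
(Thorough, Light): Alex can switch to Light (-7 → 1). Not NE.
(Thorough, Normal): Alex gets 8, best alternative 3; Bailey gets -1, best alternative -6. No profitable deviation — NE.
(Deep, None): Alex can switch to Light (-5 → 5). Not NE.
(The remaining 2 profiles each have a profitable deviation by the same check.)

Pure-strategy Nash equilibria: (Normal, Light), (Thorough, Normal)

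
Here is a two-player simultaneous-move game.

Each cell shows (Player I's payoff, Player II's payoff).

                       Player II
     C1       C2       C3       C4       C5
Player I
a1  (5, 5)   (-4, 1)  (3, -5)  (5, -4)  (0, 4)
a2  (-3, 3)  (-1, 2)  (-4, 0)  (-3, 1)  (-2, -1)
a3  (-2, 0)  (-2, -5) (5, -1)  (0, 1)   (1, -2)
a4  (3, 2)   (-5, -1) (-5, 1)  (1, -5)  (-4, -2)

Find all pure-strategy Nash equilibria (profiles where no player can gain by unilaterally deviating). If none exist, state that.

(a1, C1): Player I gets 5, best alternative 3; Player II gets 5, best alternative 4. No profitable deviation — NE.
(a1, C2): Player I can switch to a2 (-4 → -1). Not NE.
(a1, C3): Player I can switch to a3 (3 → 5). Not NE.
(a1, C4): Player II can switch to C1 (-4 → 5). Not NE.
(a1, C5): Player I can switch to a3 (0 → 1). Not NE.
(a2, C1): Player I can switch to a1 (-3 → 5). Not NE.
(a2, C2): Player II can switch to C1 (2 → 3). Not NE.
(The remaining 13 profiles each have a profitable deviation by the same check.)

(a1, C1)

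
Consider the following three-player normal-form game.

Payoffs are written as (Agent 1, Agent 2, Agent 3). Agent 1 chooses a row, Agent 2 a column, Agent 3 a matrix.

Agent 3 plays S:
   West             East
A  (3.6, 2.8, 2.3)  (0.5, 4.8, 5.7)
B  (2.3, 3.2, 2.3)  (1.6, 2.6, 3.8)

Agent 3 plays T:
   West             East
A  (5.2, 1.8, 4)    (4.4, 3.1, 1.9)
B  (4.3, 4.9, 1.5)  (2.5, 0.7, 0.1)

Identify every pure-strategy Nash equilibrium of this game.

For each player, find the best response to each opponent profile; mutual best responses are the pure NE.
Agent 1 against (West, S): payoffs 3.6, 2.3 → best response A.
Agent 1 against (West, T): payoffs 5.2, 4.3 → best response A.
Agent 1 against (East, S): payoffs 0.5, 1.6 → best response B.
Agent 1 against (East, T): payoffs 4.4, 2.5 → best response A.
Agent 2 against (A, S): payoffs 2.8, 4.8 → best response East.
Agent 2 against (A, T): payoffs 1.8, 3.1 → best response East.
Agent 2 against (B, S): payoffs 3.2, 2.6 → best response West.
Agent 2 against (B, T): payoffs 4.9, 0.7 → best response West.
Agent 3 against (A, West): payoffs 2.3, 4 → best response T.
Agent 3 against (A, East): payoffs 5.7, 1.9 → best response S.
Agent 3 against (B, West): payoffs 2.3, 1.5 → best response S.
Agent 3 against (B, East): payoffs 3.8, 0.1 → best response S.
No profile is a mutual best response for all players.

No pure-strategy Nash equilibrium.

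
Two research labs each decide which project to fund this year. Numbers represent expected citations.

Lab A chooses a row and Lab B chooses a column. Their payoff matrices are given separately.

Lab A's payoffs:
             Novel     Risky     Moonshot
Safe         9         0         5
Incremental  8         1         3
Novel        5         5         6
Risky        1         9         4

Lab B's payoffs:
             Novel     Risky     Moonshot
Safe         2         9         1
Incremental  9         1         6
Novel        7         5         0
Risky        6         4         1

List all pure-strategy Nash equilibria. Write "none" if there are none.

There is no pure-strategy Nash equilibrium.

Check each profile: it is a Nash equilibrium iff no player can strictly gain by switching unilaterally.
(Safe, Novel): Lab B can switch to Risky (2 → 9). Not NE.
(Safe, Risky): Lab A can switch to Incremental (0 → 1). Not NE.
(Safe, Moonshot): Lab A can switch to Novel (5 → 6). Not NE.
(Incremental, Novel): Lab A can switch to Safe (8 → 9). Not NE.
(Incremental, Risky): Lab A can switch to Novel (1 → 5). Not NE.
(Incremental, Moonshot): Lab A can switch to Safe (3 → 5). Not NE.
(Novel, Novel): Lab A can switch to Safe (5 → 9). Not NE.
(Novel, Risky): Lab A can switch to Risky (5 → 9). Not NE.
(The remaining 4 profiles each have a profitable deviation by the same check.)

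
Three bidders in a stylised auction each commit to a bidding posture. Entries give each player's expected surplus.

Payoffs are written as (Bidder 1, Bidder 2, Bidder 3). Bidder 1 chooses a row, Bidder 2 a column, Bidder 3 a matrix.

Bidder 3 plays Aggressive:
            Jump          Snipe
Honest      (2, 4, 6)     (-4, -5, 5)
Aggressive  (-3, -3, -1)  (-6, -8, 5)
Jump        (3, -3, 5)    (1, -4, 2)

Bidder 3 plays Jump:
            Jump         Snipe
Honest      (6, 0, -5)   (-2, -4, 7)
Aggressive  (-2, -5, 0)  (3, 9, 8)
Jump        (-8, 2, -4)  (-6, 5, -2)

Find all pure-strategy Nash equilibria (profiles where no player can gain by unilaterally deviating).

The pure Nash equilibria are (Aggressive, Snipe, Jump) and (Jump, Jump, Aggressive).

(Honest, Jump, Aggressive): Bidder 1 can switch to Jump (2 → 3). Not NE.
(Honest, Jump, Jump): Bidder 3 can switch to Aggressive (-5 → 6). Not NE.
(Honest, Snipe, Aggressive): Bidder 1 can switch to Jump (-4 → 1). Not NE.
(Honest, Snipe, Jump): Bidder 1 can switch to Aggressive (-2 → 3). Not NE.
(Aggressive, Jump, Aggressive): Bidder 1 can switch to Honest (-3 → 2). Not NE.
(Aggressive, Jump, Jump): Bidder 1 can switch to Honest (-2 → 6). Not NE.
(Aggressive, Snipe, Jump): Bidder 1 gets 3, best alternative -2; Bidder 2 gets 9, best alternative -5; Bidder 3 gets 8, best alternative 5. No profitable deviation — NE.
(Jump, Jump, Aggressive): Bidder 1 gets 3, best alternative 2; Bidder 2 gets -3, best alternative -4; Bidder 3 gets 5, best alternative -4. No profitable deviation — NE.
(The remaining 4 profiles each have a profitable deviation by the same check.)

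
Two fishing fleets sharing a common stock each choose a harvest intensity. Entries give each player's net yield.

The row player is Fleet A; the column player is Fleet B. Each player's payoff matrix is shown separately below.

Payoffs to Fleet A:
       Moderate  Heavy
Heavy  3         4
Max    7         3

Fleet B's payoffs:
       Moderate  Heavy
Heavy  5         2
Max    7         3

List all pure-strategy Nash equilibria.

(Heavy, Moderate): Fleet A can switch to Max (3 → 7). Not NE.
(Heavy, Heavy): Fleet B can switch to Moderate (2 → 5). Not NE.
(Max, Moderate): Fleet A gets 7, best alternative 3; Fleet B gets 7, best alternative 3. No profitable deviation — NE.
(Max, Heavy): Fleet A can switch to Heavy (3 → 4). Not NE.

(Max, Moderate)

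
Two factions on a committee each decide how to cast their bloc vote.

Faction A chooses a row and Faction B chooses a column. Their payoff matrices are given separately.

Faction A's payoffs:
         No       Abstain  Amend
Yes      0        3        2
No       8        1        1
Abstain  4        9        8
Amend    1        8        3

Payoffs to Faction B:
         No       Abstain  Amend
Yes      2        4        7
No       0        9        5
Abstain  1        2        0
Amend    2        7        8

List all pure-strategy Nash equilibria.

(Abstain, Abstain)

(Yes, No): Faction A can switch to No (0 → 8). Not NE.
(Yes, Abstain): Faction A can switch to Abstain (3 → 9). Not NE.
(Yes, Amend): Faction A can switch to Abstain (2 → 8). Not NE.
(No, No): Faction B can switch to Abstain (0 → 9). Not NE.
(No, Abstain): Faction A can switch to Yes (1 → 3). Not NE.
(No, Amend): Faction A can switch to Yes (1 → 2). Not NE.
(Abstain, No): Faction A can switch to No (4 → 8). Not NE.
(Abstain, Abstain): Faction A gets 9, best alternative 8; Faction B gets 2, best alternative 1. No profitable deviation — NE.
(Abstain, Amend): Faction B can switch to No (0 → 1). Not NE.
(The remaining 3 profiles each have a profitable deviation by the same check.)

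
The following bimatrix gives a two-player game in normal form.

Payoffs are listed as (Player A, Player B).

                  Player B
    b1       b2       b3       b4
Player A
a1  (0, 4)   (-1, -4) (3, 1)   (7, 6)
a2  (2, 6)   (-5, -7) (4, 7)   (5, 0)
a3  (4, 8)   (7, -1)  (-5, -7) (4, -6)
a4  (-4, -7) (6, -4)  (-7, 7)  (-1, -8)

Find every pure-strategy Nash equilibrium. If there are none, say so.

Pure-strategy Nash equilibria: (a1, b4); (a2, b3); (a3, b1)

For each player, find the best response to each opponent profile; mutual best responses are the pure NE.
Player A against b1: payoffs 0, 2, 4, -4 → best response a3.
Player A against b2: payoffs -1, -5, 7, 6 → best response a3.
Player A against b3: payoffs 3, 4, -5, -7 → best response a2.
Player A against b4: payoffs 7, 5, 4, -1 → best response a1.
Player B against a1: payoffs 4, -4, 1, 6 → best response b4.
Player B against a2: payoffs 6, -7, 7, 0 → best response b3.
Player B against a3: payoffs 8, -1, -7, -6 → best response b1.
Player B against a4: payoffs -7, -4, 7, -8 → best response b3.
Mutual best responses: (a1, b4); (a2, b3); (a3, b1).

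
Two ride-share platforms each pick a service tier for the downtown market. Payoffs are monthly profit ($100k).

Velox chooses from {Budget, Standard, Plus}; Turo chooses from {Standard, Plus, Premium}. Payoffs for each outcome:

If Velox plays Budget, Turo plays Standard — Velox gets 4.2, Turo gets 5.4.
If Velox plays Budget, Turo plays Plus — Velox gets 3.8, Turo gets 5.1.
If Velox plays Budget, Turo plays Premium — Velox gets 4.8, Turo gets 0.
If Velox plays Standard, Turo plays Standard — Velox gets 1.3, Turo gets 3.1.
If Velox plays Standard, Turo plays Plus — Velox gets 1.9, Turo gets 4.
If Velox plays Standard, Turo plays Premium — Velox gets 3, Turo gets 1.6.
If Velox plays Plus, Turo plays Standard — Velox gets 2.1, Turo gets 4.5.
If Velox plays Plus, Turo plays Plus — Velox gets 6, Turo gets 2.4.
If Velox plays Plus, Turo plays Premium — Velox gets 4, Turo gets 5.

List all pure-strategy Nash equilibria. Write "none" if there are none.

Mark each player's best response to every combination of opponents' strategies; a profile where every player is best-responding is a pure Nash equilibrium.
Velox against Standard: payoffs 4.2, 1.3, 2.1 → best response Budget.
Velox against Plus: payoffs 3.8, 1.9, 6 → best response Plus.
Velox against Premium: payoffs 4.8, 3, 4 → best response Budget.
Turo against Budget: payoffs 5.4, 5.1, 0 → best response Standard.
Turo against Standard: payoffs 3.1, 4, 1.6 → best response Plus.
Turo against Plus: payoffs 4.5, 2.4, 5 → best response Premium.
Mutual best responses: (Budget, Standard).

The unique pure-strategy Nash equilibrium is (Budget, Standard).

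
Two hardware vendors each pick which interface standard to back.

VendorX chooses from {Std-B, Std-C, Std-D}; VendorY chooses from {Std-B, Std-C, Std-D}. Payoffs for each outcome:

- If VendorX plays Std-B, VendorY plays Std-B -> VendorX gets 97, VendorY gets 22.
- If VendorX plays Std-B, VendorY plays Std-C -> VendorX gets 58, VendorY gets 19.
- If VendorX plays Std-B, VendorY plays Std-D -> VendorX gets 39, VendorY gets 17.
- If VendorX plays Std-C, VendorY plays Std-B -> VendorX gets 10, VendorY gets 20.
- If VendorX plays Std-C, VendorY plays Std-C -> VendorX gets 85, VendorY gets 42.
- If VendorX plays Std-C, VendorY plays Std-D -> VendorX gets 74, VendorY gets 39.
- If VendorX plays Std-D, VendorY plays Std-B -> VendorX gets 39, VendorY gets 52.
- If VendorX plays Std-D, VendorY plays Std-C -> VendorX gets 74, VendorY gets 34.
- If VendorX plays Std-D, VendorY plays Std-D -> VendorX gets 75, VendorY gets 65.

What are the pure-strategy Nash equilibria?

VendorX against Std-B: payoffs 97, 10, 39 → best response Std-B.
VendorX against Std-C: payoffs 58, 85, 74 → best response Std-C.
VendorX against Std-D: payoffs 39, 74, 75 → best response Std-D.
VendorY against Std-B: payoffs 22, 19, 17 → best response Std-B.
VendorY against Std-C: payoffs 20, 42, 39 → best response Std-C.
VendorY against Std-D: payoffs 52, 34, 65 → best response Std-D.
Mutual best responses: (Std-B, Std-B); (Std-C, Std-C); (Std-D, Std-D).

Pure-strategy Nash equilibria: (Std-B, Std-B) and (Std-C, Std-C) and (Std-D, Std-D)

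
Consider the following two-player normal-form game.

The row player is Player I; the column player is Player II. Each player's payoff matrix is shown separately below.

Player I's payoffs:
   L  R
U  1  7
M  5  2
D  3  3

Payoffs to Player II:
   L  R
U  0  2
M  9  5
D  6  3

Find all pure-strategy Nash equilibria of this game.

The pure Nash equilibria are (U, R); (M, L).

For each strategy profile, look for a profitable unilateral deviation.
(U, L): Player I can switch to M (1 → 5). Not NE.
(U, R): Player I gets 7, best alternative 3; Player II gets 2, best alternative 0. No profitable deviation — NE.
(M, L): Player I gets 5, best alternative 3; Player II gets 9, best alternative 5. No profitable deviation — NE.
(M, R): Player I can switch to U (2 → 7). Not NE.
(D, L): Player I can switch to M (3 → 5). Not NE.
(D, R): Player I can switch to U (3 → 7). Not NE.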